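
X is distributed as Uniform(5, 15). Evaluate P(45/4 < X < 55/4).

P(45/4 < X < 55/4) = ∫_{45/4}^{55/4} f(x) dx
where f(x) = \frac{1}{10}
= \frac{1}{4}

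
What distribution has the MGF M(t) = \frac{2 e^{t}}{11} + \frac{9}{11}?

The MGF M(t) = \frac{2 e^{t}}{11} + \frac{9}{11} is the standard form for the Bernoulli distribution.
Comparing with the known MGF formula identifies: Bernoulli(p=2/11)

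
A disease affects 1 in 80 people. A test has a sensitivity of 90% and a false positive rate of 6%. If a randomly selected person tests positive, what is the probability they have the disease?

Let D = the rare event, + = positive/flagged.
P(D) = 1/80
P(+|D) = 90/100 = 9/10
P(+|D') = 6/100 = 3/50
P(+) = P(+|D)P(D) + P(+|D')P(D')
     = \frac{9}{10} × \frac{1}{80} + \frac{3}{50} × \frac{79}{80}
     = \frac{141}{2000}
P(D|+) = P(+|D)P(D)/P(+) = \frac{15}{94}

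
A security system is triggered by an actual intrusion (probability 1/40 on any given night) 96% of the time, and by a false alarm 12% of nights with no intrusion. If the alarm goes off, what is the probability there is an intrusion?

Let D = the rare event, + = positive/flagged.
P(D) = 1/40
P(+|D) = 96/100 = 24/25
P(+|D') = 12/100 = 3/25
P(+) = P(+|D)P(D) + P(+|D')P(D')
     = \frac{24}{25} × \frac{1}{40} + \frac{3}{25} × \frac{39}{40}
     = \frac{141}{1000}
P(D|+) = P(+|D)P(D)/P(+) = \frac{8}{47}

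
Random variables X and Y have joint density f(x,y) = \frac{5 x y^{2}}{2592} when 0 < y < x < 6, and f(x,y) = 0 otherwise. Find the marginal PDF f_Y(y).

f_Y(y) = ∫_y^6 \frac{5 x y^{2}}{2592} dx = \frac{5 y^{2} \left(36 - y^{2}\right)}{5184}
for 0 < y < 6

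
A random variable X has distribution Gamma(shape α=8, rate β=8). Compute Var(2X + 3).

For X ~ Gamma(shape α=8, rate β=8):
Var(X) = \frac{1}{8}
Var(2X + 3) = (2)² × Var(X) = 4 × \frac{1}{8} = \frac{1}{2}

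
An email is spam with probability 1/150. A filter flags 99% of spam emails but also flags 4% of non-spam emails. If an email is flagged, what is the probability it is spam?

Let D = the rare event, + = positive/flagged.
P(D) = 1/150
P(+|D) = 99/100
P(+|D') = 4/100 = 1/25
P(+) = P(+|D)P(D) + P(+|D')P(D')
     = \frac{99}{100} × \frac{1}{150} + \frac{1}{25} × \frac{149}{150}
     = \frac{139}{3000}
P(D|+) = P(+|D)P(D)/P(+) = \frac{99}{695}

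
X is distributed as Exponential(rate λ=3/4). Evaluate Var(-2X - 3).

For X ~ Exponential(rate λ=3/4):
Var(X) = \frac{16}{9}
Var(-2X - 3) = (-2)² × Var(X) = 4 × \frac{16}{9} = \frac{64}{9}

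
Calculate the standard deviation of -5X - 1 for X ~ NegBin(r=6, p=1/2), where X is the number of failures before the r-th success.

For X ~ NegBin(r=6, p=1/2), where X is the number of failures before the r-th success:
Var(X) = 12
SD(X) = √(Var(X)) = √(12) = 2 \sqrt{3}
SD(-5X - 1) = |-5| × SD(X) = 5 × 2 \sqrt{3} = 10 \sqrt{3}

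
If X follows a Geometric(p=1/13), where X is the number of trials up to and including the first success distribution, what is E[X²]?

Using the identity E[X²] = Var(X) + (E[X])²:
E[X] = 13
Var(X) = 156
E[X²] = 156 + (13)²
= 325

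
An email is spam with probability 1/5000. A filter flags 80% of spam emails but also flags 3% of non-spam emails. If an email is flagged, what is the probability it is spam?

Let D = the rare event, + = positive/flagged.
P(D) = 1/5000
P(+|D) = 80/100 = 4/5
P(+|D') = 3/100
P(+) = P(+|D)P(D) + P(+|D')P(D')
     = \frac{4}{5} × \frac{1}{5000} + \frac{3}{100} × \frac{4999}{5000}
     = \frac{15077}{500000}
P(D|+) = P(+|D)P(D)/P(+) = \frac{80}{15077}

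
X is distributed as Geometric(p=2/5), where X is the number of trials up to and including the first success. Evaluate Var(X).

For X ~ Geometric(p=2/5), where X is the number of trials up to and including the first success:
Var(X) = \frac{15}{4}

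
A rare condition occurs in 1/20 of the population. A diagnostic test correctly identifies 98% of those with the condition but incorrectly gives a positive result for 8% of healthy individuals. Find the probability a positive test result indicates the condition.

Let D = the rare event, + = positive/flagged.
P(D) = 1/20
P(+|D) = 98/100 = 49/50
P(+|D') = 8/100 = 2/25
P(+) = P(+|D)P(D) + P(+|D')P(D')
     = \frac{49}{50} × \frac{1}{20} + \frac{2}{25} × \frac{19}{20}
     = \frac{1}{8}
P(D|+) = P(+|D)P(D)/P(+) = \frac{49}{125}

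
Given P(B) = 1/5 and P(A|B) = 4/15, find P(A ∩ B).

By definition, P(A|B) = P(A ∩ B) / P(B)
So P(A ∩ B) = P(A|B) × P(B)
= 4/15 × 1/5
= 4/75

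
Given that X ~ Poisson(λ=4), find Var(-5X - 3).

For X ~ Poisson(λ=4):
Var(X) = 4
Var(-5X - 3) = (-5)² × Var(X) = 25 × 4 = 100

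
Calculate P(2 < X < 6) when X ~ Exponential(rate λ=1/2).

P(2 < X < 6) = ∫_{2}^{6} f(x) dx
where f(x) = \frac{e^{- \frac{x}{2}}}{2}
= - \frac{1 - e^{2}}{e^{3}}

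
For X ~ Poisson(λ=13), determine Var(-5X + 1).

For X ~ Poisson(λ=13):
Var(X) = 13
Var(-5X + 1) = (-5)² × Var(X) = 25 × 13 = 325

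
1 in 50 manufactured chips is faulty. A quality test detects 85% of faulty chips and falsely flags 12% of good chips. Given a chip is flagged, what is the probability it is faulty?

Let D = the rare event, + = positive/flagged.
P(D) = 1/50
P(+|D) = 85/100 = 17/20
P(+|D') = 12/100 = 3/25
P(+) = P(+|D)P(D) + P(+|D')P(D')
     = \frac{17}{20} × \frac{1}{50} + \frac{3}{25} × \frac{49}{50}
     = \frac{673}{5000}
P(D|+) = P(+|D)P(D)/P(+) = \frac{85}{673}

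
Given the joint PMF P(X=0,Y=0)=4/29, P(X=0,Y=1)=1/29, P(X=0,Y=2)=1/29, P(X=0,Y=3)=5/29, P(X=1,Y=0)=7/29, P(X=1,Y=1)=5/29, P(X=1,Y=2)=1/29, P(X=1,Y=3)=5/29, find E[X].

First find marginal of X:
P(X=0) = 11/29
P(X=1) = 18/29
E[X] = 0 × 11/29 + 1 × 18/29 = 18/29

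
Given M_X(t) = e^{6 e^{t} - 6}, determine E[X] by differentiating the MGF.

To find E[X], compute M^(1)(0):
M^(1)(t) = 6 e^{t} e^{6 e^{t} - 6}
M^(1)(0) = 6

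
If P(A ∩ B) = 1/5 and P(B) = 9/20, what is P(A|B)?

P(A|B) = P(A ∩ B) / P(B)
= (1/5) / (9/20)
= 4/9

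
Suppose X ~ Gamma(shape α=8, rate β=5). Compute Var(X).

For X ~ Gamma(shape α=8, rate β=5):
Var(X) = \frac{8}{25}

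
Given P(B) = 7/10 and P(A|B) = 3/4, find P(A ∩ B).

By definition, P(A|B) = P(A ∩ B) / P(B)
So P(A ∩ B) = P(A|B) × P(B)
= 3/4 × 7/10
= 21/40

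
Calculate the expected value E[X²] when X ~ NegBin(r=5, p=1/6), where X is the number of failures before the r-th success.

Using the identity E[X²] = Var(X) + (E[X])²:
E[X] = 25
Var(X) = 150
E[X²] = 150 + (25)²
= 775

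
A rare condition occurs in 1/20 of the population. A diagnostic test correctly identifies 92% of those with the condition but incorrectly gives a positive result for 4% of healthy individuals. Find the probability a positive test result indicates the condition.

Let D = the rare event, + = positive/flagged.
P(D) = 1/20
P(+|D) = 92/100 = 23/25
P(+|D') = 4/100 = 1/25
P(+) = P(+|D)P(D) + P(+|D')P(D')
     = \frac{23}{25} × \frac{1}{20} + \frac{1}{25} × \frac{19}{20}
     = \frac{21}{250}
P(D|+) = P(+|D)P(D)/P(+) = \frac{23}{42}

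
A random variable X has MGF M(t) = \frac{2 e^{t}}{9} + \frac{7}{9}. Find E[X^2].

To find E[X^2], compute M^(2)(0):
M^(1)(t) = \frac{2 e^{t}}{9}
M^(2)(t) = \frac{2 e^{t}}{9}
M^(2)(0) = \frac{2}{9}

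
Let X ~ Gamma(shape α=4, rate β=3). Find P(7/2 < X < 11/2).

P(7/2 < X < 11/2) = ∫_{7/2}^{11/2} f(x) dx
where f(x) = \frac{27 x^{3} e^{- 3 x}}{2}
= \frac{-14437 + 4153 e^{6}}{16 e^{\frac{33}{2}}}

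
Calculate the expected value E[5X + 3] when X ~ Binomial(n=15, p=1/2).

For X ~ Binomial(n=15, p=1/2):
E[X] = \frac{15}{2}
E[5X + 3] = 5 × E[X] + 3 = \frac{81}{2}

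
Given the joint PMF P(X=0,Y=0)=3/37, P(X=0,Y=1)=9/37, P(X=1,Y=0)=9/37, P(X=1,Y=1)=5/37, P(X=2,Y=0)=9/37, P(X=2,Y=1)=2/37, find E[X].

First find marginal of X:
P(X=0) = 12/37
P(X=1) = 14/37
P(X=2) = 11/37
E[X] = 0 × 12/37 + 1 × 14/37 + 2 × 11/37 = 36/37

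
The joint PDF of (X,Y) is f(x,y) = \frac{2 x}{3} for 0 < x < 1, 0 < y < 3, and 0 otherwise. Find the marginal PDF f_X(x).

f_X(x) = ∫_0^3 f(x,y) dy
= ∫_0^3 \frac{2 x}{3} dy
= 2 x for 0 < x < 1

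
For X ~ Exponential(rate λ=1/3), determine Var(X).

For X ~ Exponential(rate λ=1/3):
Var(X) = 9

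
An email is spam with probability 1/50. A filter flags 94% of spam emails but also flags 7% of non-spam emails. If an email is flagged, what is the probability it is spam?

Let D = the rare event, + = positive/flagged.
P(D) = 1/50
P(+|D) = 94/100 = 47/50
P(+|D') = 7/100
P(+) = P(+|D)P(D) + P(+|D')P(D')
     = \frac{47}{50} × \frac{1}{50} + \frac{7}{100} × \frac{49}{50}
     = \frac{437}{5000}
P(D|+) = P(+|D)P(D)/P(+) = \frac{94}{437}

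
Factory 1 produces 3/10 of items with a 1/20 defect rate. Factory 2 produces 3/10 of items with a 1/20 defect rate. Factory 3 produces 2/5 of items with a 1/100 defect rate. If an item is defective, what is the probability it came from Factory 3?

Using Bayes' theorem:
P(F1) = 3/10, P(D|F1) = 1/20
P(F2) = 3/10, P(D|F2) = 1/20
P(F3) = 2/5, P(D|F3) = 1/100
P(D) = P(D|F1)P(F1) + P(D|F2)P(F2) + P(D|F3)P(F3)
     = \frac{17}{500}
P(F3|D) = P(D|F3)P(F3) / P(D)
= \frac{2}{17}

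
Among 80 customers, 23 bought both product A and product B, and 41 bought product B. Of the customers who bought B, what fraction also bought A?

P(A ∩ B) = 23/80
P(B) = 41/80
P(A|B) = P(A ∩ B) / P(B) = (23/80) / (41/80) = 23/41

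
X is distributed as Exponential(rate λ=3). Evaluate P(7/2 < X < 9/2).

P(7/2 < X < 9/2) = ∫_{7/2}^{9/2} f(x) dx
where f(x) = 3 e^{- 3 x}
= - \frac{1 - e^{3}}{e^{\frac{27}{2}}}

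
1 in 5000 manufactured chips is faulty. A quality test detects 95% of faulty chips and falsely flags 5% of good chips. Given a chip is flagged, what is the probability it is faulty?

Let D = the rare event, + = positive/flagged.
P(D) = 1/5000
P(+|D) = 95/100 = 19/20
P(+|D') = 5/100 = 1/20
P(+) = P(+|D)P(D) + P(+|D')P(D')
     = \frac{19}{20} × \frac{1}{5000} + \frac{1}{20} × \frac{4999}{5000}
     = \frac{2509}{50000}
P(D|+) = P(+|D)P(D)/P(+) = \frac{19}{5018}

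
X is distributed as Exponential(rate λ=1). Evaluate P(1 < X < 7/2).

P(1 < X < 7/2) = ∫_{1}^{7/2} f(x) dx
where f(x) = e^{- x}
= - \frac{1}{e^{\frac{7}{2}}} + e^{-1}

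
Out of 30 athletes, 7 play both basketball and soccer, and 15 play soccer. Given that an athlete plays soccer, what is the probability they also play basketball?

P(A ∩ B) = 7/30
P(B) = 15/30 = 1/2
P(A|B) = P(A ∩ B) / P(B) = (7/30) / (1/2) = 7/15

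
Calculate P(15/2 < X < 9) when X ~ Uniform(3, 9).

P(15/2 < X < 9) = ∫_{15/2}^{9} f(x) dx
where f(x) = \frac{1}{6}
= \frac{1}{4}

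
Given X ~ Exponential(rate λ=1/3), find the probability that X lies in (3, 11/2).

P(3 < X < 11/2) = ∫_{3}^{11/2} f(x) dx
where f(x) = \frac{e^{- \frac{x}{3}}}{3}
= - \frac{1}{e^{\frac{11}{6}}} + e^{-1}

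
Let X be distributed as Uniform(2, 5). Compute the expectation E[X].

For X ~ Uniform(2, 5), the expected value is:
E[X] = \frac{7}{2}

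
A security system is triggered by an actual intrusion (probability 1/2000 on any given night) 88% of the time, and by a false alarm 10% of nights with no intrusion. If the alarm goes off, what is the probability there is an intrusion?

Let D = the rare event, + = positive/flagged.
P(D) = 1/2000
P(+|D) = 88/100 = 22/25
P(+|D') = 10/100 = 1/10
P(+) = P(+|D)P(D) + P(+|D')P(D')
     = \frac{22}{25} × \frac{1}{2000} + \frac{1}{10} × \frac{1999}{2000}
     = \frac{10039}{100000}
P(D|+) = P(+|D)P(D)/P(+) = \frac{44}{10039}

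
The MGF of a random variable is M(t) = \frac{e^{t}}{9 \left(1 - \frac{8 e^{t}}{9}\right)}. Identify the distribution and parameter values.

The MGF M(t) = \frac{e^{t}}{9 \left(1 - \frac{8 e^{t}}{9}\right)} is the standard form for the Geometric distribution.
Comparing with the known MGF formula identifies: Geometric(p=1/9), X = trial number of first success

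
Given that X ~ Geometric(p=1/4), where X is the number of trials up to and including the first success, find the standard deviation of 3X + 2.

For X ~ Geometric(p=1/4), where X is the number of trials up to and including the first success:
Var(X) = 12
SD(X) = √(Var(X)) = √(12) = 2 \sqrt{3}
SD(3X + 2) = |3| × SD(X) = 3 × 2 \sqrt{3} = 6 \sqrt{3}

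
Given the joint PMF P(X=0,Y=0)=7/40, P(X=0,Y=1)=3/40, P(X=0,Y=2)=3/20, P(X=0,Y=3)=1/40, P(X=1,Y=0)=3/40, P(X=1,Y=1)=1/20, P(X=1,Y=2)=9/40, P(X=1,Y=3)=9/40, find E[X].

First find marginal of X:
P(X=0) = 17/40
P(X=1) = 23/40
E[X] = 0 × 17/40 + 1 × 23/40 = 23/40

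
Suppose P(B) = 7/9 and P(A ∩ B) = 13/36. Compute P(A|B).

P(A|B) = P(A ∩ B) / P(B)
= (13/36) / (7/9)
= 13/28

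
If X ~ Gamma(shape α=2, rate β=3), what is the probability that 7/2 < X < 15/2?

P(7/2 < X < 15/2) = ∫_{7/2}^{15/2} f(x) dx
where f(x) = 9 x e^{- 3 x}
= \frac{-47 + 23 e^{12}}{2 e^{\frac{45}{2}}}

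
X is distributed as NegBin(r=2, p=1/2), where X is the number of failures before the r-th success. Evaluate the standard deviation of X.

For X ~ NegBin(r=2, p=1/2), where X is the number of failures before the r-th success:
Var(X) = 4
SD(X) = √(Var(X)) = √(4) = 2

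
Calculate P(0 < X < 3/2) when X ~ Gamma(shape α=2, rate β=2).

P(0 < X < 3/2) = ∫_{0}^{3/2} f(x) dx
where f(x) = 4 x e^{- 2 x}
= 1 - \frac{4}{e^{3}}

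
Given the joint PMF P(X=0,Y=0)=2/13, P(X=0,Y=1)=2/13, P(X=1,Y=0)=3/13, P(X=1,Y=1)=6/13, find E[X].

First find marginal of X:
P(X=0) = 4/13
P(X=1) = 9/13
E[X] = 0 × 4/13 + 1 × 9/13 = 9/13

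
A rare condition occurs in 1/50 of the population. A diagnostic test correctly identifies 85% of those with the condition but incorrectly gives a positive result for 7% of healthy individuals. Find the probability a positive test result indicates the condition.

Let D = the rare event, + = positive/flagged.
P(D) = 1/50
P(+|D) = 85/100 = 17/20
P(+|D') = 7/100
P(+) = P(+|D)P(D) + P(+|D')P(D')
     = \frac{17}{20} × \frac{1}{50} + \frac{7}{100} × \frac{49}{50}
     = \frac{107}{1250}
P(D|+) = P(+|D)P(D)/P(+) = \frac{85}{428}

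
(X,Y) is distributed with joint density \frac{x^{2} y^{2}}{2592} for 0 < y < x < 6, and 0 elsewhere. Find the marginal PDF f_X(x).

f_X(x) = ∫_0^x \frac{x^{2} y^{2}}{2592} dy = \frac{x^{5}}{7776}
for 0 < x < 6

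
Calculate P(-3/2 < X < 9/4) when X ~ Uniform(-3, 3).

P(-3/2 < X < 9/4) = ∫_{-3/2}^{9/4} f(x) dx
where f(x) = \frac{1}{6}
= \frac{5}{8}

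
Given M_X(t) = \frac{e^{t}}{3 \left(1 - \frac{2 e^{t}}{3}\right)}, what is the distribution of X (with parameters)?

The MGF M(t) = \frac{e^{t}}{3 \left(1 - \frac{2 e^{t}}{3}\right)} is the standard form for the Geometric distribution.
Comparing with the known MGF formula identifies: Geometric(p=1/3), X = trial number of first success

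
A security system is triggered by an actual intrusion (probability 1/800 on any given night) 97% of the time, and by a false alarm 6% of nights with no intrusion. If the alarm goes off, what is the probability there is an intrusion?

Let D = the rare event, + = positive/flagged.
P(D) = 1/800
P(+|D) = 97/100
P(+|D') = 6/100 = 3/50
P(+) = P(+|D)P(D) + P(+|D')P(D')
     = \frac{97}{100} × \frac{1}{800} + \frac{3}{50} × \frac{799}{800}
     = \frac{4891}{80000}
P(D|+) = P(+|D)P(D)/P(+) = \frac{97}{4891}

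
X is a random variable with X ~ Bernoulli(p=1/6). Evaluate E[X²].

Using the identity E[X²] = Var(X) + (E[X])²:
E[X] = \frac{1}{6}
Var(X) = \frac{5}{36}
E[X²] = \frac{5}{36} + (\frac{1}{6})²
= \frac{1}{6}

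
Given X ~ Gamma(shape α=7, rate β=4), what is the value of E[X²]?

Using the identity E[X²] = Var(X) + (E[X])²:
E[X] = \frac{7}{4}
Var(X) = \frac{7}{16}
E[X²] = \frac{7}{16} + (\frac{7}{4})²
= \frac{7}{2}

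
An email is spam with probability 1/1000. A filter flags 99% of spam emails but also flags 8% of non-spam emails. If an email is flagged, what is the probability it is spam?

Let D = the rare event, + = positive/flagged.
P(D) = 1/1000
P(+|D) = 99/100
P(+|D') = 8/100 = 2/25
P(+) = P(+|D)P(D) + P(+|D')P(D')
     = \frac{99}{100} × \frac{1}{1000} + \frac{2}{25} × \frac{999}{1000}
     = \frac{8091}{100000}
P(D|+) = P(+|D)P(D)/P(+) = \frac{11}{899}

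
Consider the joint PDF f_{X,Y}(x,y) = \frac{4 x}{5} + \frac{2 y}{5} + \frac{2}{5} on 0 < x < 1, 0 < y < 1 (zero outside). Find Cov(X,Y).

E[XY] = ∫∫ xy × f(x,y) dx dy = \frac{3}{10}
E[X] = \frac{17}{30}
E[Y] = \frac{8}{15}
Cov(X,Y) = E[XY] - E[X]E[Y] = - \frac{1}{450}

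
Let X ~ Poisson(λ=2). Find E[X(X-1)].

E[X(X-1)] = E[X² - X] = E[X²] - E[X]
E[X] = 2
E[X²] = Var(X) + (E[X])² = 2 + (2)² = 6
E[X(X-1)] = 6 - 2 = 4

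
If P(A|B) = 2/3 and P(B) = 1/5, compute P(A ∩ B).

By definition, P(A|B) = P(A ∩ B) / P(B)
So P(A ∩ B) = P(A|B) × P(B)
= 2/3 × 1/5
= 2/15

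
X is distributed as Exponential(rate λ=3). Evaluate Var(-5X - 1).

For X ~ Exponential(rate λ=3):
Var(X) = \frac{1}{9}
Var(-5X - 1) = (-5)² × Var(X) = 25 × \frac{1}{9} = \frac{25}{9}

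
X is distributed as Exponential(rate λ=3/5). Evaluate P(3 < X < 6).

P(3 < X < 6) = ∫_{3}^{6} f(x) dx
where f(x) = \frac{3 e^{- \frac{3 x}{5}}}{5}
= - \frac{1 - e^{\frac{9}{5}}}{e^{\frac{18}{5}}}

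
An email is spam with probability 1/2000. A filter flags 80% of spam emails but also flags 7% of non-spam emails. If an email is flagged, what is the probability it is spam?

Let D = the rare event, + = positive/flagged.
P(D) = 1/2000
P(+|D) = 80/100 = 4/5
P(+|D') = 7/100
P(+) = P(+|D)P(D) + P(+|D')P(D')
     = \frac{4}{5} × \frac{1}{2000} + \frac{7}{100} × \frac{1999}{2000}
     = \frac{14073}{200000}
P(D|+) = P(+|D)P(D)/P(+) = \frac{80}{14073}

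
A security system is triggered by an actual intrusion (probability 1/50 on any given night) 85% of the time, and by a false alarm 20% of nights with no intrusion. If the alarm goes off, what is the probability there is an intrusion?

Let D = the rare event, + = positive/flagged.
P(D) = 1/50
P(+|D) = 85/100 = 17/20
P(+|D') = 20/100 = 1/5
P(+) = P(+|D)P(D) + P(+|D')P(D')
     = \frac{17}{20} × \frac{1}{50} + \frac{1}{5} × \frac{49}{50}
     = \frac{213}{1000}
P(D|+) = P(+|D)P(D)/P(+) = \frac{17}{213}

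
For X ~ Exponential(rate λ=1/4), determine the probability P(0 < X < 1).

P(0 < X < 1) = ∫_{0}^{1} f(x) dx
where f(x) = \frac{e^{- \frac{x}{4}}}{4}
= 1 - e^{- \frac{1}{4}}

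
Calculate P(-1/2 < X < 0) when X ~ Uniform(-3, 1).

P(-1/2 < X < 0) = ∫_{-1/2}^{0} f(x) dx
where f(x) = \frac{1}{4}
= \frac{1}{8}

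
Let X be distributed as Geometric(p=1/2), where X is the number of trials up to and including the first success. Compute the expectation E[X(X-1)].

E[X(X-1)] = E[X² - X] = E[X²] - E[X]
E[X] = 2
E[X²] = Var(X) + (E[X])² = 2 + (2)² = 6
E[X(X-1)] = 6 - 2 = 4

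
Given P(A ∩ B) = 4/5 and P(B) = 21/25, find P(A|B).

P(A|B) = P(A ∩ B) / P(B)
= (4/5) / (21/25)
= 20/21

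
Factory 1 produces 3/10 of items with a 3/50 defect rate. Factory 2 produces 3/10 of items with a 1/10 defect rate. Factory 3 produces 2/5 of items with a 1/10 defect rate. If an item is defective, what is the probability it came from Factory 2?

Using Bayes' theorem:
P(F1) = 3/10, P(D|F1) = 3/50
P(F2) = 3/10, P(D|F2) = 1/10
P(F3) = 2/5, P(D|F3) = 1/10
P(D) = P(D|F1)P(F1) + P(D|F2)P(F2) + P(D|F3)P(F3)
     = \frac{11}{125}
P(F2|D) = P(D|F2)P(F2) / P(D)
= \frac{15}{44}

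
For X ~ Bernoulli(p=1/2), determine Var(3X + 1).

For X ~ Bernoulli(p=1/2):
Var(X) = \frac{1}{4}
Var(3X + 1) = (3)² × Var(X) = 9 × \frac{1}{4} = \frac{9}{4}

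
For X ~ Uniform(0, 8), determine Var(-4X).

For X ~ Uniform(0, 8):
Var(X) = \frac{16}{3}
Var(-4X) = (-4)² × Var(X) = 16 × \frac{16}{3} = \frac{256}{3}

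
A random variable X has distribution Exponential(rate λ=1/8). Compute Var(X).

For X ~ Exponential(rate λ=1/8):
Var(X) = 64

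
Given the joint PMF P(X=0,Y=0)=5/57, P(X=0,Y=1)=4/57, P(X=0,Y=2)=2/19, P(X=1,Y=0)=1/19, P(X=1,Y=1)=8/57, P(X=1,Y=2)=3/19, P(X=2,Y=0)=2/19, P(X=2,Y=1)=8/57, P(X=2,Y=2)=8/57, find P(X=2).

P(X=2) = P(X=2,Y=0) + P(X=2,Y=1) + P(X=2,Y=2)
= 2/19 + 8/57 + 8/57
= 22/57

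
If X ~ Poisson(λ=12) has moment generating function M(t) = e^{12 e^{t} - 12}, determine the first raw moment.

To find E[X], compute M^(1)(0):
M^(1)(t) = 12 e^{t} e^{12 e^{t} - 12}
M^(1)(0) = 12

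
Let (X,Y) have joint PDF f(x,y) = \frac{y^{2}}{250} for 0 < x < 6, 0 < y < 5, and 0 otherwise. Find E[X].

f_X(x) = ∫_0^5 \frac{y^{2}}{250} dy = \frac{1}{6}
E[X] = ∫_0^6 x × (\frac{1}{6}) dx = 3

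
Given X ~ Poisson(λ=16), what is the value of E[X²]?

Using the identity E[X²] = Var(X) + (E[X])²:
E[X] = 16
Var(X) = 16
E[X²] = 16 + (16)²
= 272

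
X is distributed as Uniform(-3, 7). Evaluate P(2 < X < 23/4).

P(2 < X < 23/4) = ∫_{2}^{23/4} f(x) dx
where f(x) = \frac{1}{10}
= \frac{3}{8}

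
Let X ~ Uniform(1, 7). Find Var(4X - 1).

For X ~ Uniform(1, 7):
Var(X) = 3
Var(4X - 1) = (4)² × Var(X) = 16 × 3 = 48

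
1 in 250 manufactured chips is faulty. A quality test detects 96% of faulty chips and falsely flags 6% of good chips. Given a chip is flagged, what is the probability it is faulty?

Let D = the rare event, + = positive/flagged.
P(D) = 1/250
P(+|D) = 96/100 = 24/25
P(+|D') = 6/100 = 3/50
P(+) = P(+|D)P(D) + P(+|D')P(D')
     = \frac{24}{25} × \frac{1}{250} + \frac{3}{50} × \frac{249}{250}
     = \frac{159}{2500}
P(D|+) = P(+|D)P(D)/P(+) = \frac{16}{265}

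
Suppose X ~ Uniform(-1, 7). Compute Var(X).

For X ~ Uniform(-1, 7):
Var(X) = \frac{16}{3}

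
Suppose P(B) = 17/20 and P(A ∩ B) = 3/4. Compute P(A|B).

P(A|B) = P(A ∩ B) / P(B)
= (3/4) / (17/20)
= 15/17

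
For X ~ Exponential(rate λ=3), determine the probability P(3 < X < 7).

P(3 < X < 7) = ∫_{3}^{7} f(x) dx
where f(x) = 3 e^{- 3 x}
= - \frac{1 - e^{12}}{e^{21}}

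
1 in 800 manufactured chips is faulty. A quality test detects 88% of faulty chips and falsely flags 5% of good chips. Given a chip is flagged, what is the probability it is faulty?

Let D = the rare event, + = positive/flagged.
P(D) = 1/800
P(+|D) = 88/100 = 22/25
P(+|D') = 5/100 = 1/20
P(+) = P(+|D)P(D) + P(+|D')P(D')
     = \frac{22}{25} × \frac{1}{800} + \frac{1}{20} × \frac{799}{800}
     = \frac{4083}{80000}
P(D|+) = P(+|D)P(D)/P(+) = \frac{88}{4083}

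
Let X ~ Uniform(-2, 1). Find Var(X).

For X ~ Uniform(-2, 1):
Var(X) = \frac{3}{4}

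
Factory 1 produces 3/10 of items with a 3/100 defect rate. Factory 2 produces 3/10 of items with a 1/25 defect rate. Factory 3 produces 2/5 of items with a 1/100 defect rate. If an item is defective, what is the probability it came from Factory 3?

Using Bayes' theorem:
P(F1) = 3/10, P(D|F1) = 3/100
P(F2) = 3/10, P(D|F2) = 1/25
P(F3) = 2/5, P(D|F3) = 1/100
P(D) = P(D|F1)P(F1) + P(D|F2)P(F2) + P(D|F3)P(F3)
     = \frac{1}{40}
P(F3|D) = P(D|F3)P(F3) / P(D)
= \frac{4}{25}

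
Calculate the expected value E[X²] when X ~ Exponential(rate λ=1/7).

Using the identity E[X²] = Var(X) + (E[X])²:
E[X] = 7
Var(X) = 49
E[X²] = 49 + (7)²
= 98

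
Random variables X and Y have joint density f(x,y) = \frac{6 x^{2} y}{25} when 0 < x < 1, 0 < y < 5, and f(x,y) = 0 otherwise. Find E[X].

f_X(x) = ∫_0^5 \frac{6 x^{2} y}{25} dy = 3 x^{2}
E[X] = ∫_0^1 x × (3 x^{2}) dx = \frac{3}{4}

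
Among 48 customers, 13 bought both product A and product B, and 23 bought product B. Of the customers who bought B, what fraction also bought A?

P(A ∩ B) = 13/48
P(B) = 23/48
P(A|B) = P(A ∩ B) / P(B) = (13/48) / (23/48) = 13/23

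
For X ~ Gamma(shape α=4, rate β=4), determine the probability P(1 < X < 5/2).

P(1 < X < 5/2) = ∫_{1}^{5/2} f(x) dx
where f(x) = \frac{128 x^{3} e^{- 4 x}}{3}
= \frac{-683 + 71 e^{6}}{3 e^{10}}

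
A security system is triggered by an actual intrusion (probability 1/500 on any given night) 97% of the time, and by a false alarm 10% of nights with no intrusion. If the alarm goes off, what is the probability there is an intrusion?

Let D = the rare event, + = positive/flagged.
P(D) = 1/500
P(+|D) = 97/100
P(+|D') = 10/100 = 1/10
P(+) = P(+|D)P(D) + P(+|D')P(D')
     = \frac{97}{100} × \frac{1}{500} + \frac{1}{10} × \frac{499}{500}
     = \frac{5087}{50000}
P(D|+) = P(+|D)P(D)/P(+) = \frac{97}{5087}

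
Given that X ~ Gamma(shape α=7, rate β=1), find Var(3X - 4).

For X ~ Gamma(shape α=7, rate β=1):
Var(X) = 7
Var(3X - 4) = (3)² × Var(X) = 9 × 7 = 63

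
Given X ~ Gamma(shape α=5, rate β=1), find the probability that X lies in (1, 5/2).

P(1 < X < 5/2) = ∫_{1}^{5/2} f(x) dx
where f(x) = \frac{x^{4} e^{- x}}{24}
= - \frac{4169}{384 e^{\frac{5}{2}}} + \frac{65}{24 e}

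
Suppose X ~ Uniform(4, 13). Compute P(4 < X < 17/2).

P(4 < X < 17/2) = ∫_{4}^{17/2} f(x) dx
where f(x) = \frac{1}{9}
= \frac{1}{2}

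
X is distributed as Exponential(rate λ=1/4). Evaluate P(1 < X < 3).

P(1 < X < 3) = ∫_{1}^{3} f(x) dx
where f(x) = \frac{e^{- \frac{x}{4}}}{4}
= - \frac{1 - e^{\frac{1}{2}}}{e^{\frac{3}{4}}}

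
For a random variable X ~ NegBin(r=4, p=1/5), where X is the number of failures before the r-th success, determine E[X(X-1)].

E[X(X-1)] = E[X² - X] = E[X²] - E[X]
E[X] = 16
E[X²] = Var(X) + (E[X])² = 80 + (16)² = 336
E[X(X-1)] = 336 - 16 = 320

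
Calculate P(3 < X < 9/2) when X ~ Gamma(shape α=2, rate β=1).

P(3 < X < 9/2) = ∫_{3}^{9/2} f(x) dx
where f(x) = x e^{- x}
= - \frac{11}{2 e^{\frac{9}{2}}} + \frac{4}{e^{3}}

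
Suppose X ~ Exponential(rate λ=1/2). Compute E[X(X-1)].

E[X(X-1)] = E[X² - X] = E[X²] - E[X]
E[X] = 2
E[X²] = Var(X) + (E[X])² = 4 + (2)² = 8
E[X(X-1)] = 8 - 2 = 6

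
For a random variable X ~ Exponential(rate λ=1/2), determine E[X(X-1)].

E[X(X-1)] = E[X² - X] = E[X²] - E[X]
E[X] = 2
E[X²] = Var(X) + (E[X])² = 4 + (2)² = 8
E[X(X-1)] = 8 - 2 = 6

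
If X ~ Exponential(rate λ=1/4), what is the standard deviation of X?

For X ~ Exponential(rate λ=1/4):
Var(X) = 16
SD(X) = √(Var(X)) = √(16) = 4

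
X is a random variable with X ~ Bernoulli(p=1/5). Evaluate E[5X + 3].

For X ~ Bernoulli(p=1/5):
E[X] = \frac{1}{5}
E[5X + 3] = 5 × E[X] + 3 = 4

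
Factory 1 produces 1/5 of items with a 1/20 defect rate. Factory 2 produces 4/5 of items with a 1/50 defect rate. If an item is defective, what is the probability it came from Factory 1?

Using Bayes' theorem:
P(F1) = 1/5, P(D|F1) = 1/20
P(F2) = 4/5, P(D|F2) = 1/50
P(D) = P(D|F1)P(F1) + P(D|F2)P(F2)
     = \frac{13}{500}
P(F1|D) = P(D|F1)P(F1) / P(D)
= \frac{5}{13}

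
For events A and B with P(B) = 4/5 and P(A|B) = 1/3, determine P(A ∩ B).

By definition, P(A|B) = P(A ∩ B) / P(B)
So P(A ∩ B) = P(A|B) × P(B)
= 1/3 × 4/5
= 4/15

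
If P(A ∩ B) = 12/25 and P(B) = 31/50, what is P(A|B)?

P(A|B) = P(A ∩ B) / P(B)
= (12/25) / (31/50)
= 24/31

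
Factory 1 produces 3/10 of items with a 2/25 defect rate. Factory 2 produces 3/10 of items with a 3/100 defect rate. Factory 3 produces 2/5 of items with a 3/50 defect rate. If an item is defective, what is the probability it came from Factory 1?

Using Bayes' theorem:
P(F1) = 3/10, P(D|F1) = 2/25
P(F2) = 3/10, P(D|F2) = 3/100
P(F3) = 2/5, P(D|F3) = 3/50
P(D) = P(D|F1)P(F1) + P(D|F2)P(F2) + P(D|F3)P(F3)
     = \frac{57}{1000}
P(F1|D) = P(D|F1)P(F1) / P(D)
= \frac{8}{19}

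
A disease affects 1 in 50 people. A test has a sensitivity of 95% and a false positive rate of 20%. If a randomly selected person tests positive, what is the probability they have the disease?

Let D = the rare event, + = positive/flagged.
P(D) = 1/50
P(+|D) = 95/100 = 19/20
P(+|D') = 20/100 = 1/5
P(+) = P(+|D)P(D) + P(+|D')P(D')
     = \frac{19}{20} × \frac{1}{50} + \frac{1}{5} × \frac{49}{50}
     = \frac{43}{200}
P(D|+) = P(+|D)P(D)/P(+) = \frac{19}{215}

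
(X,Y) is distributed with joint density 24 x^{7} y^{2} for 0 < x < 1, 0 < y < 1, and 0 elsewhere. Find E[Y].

E[Y] = ∫_0^1 ∫_0^1 y × f(x,y) dx dy
= \frac{3}{4}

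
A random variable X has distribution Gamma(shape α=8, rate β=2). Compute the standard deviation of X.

For X ~ Gamma(shape α=8, rate β=2):
Var(X) = 2
SD(X) = √(Var(X)) = √(2) = \sqrt{2}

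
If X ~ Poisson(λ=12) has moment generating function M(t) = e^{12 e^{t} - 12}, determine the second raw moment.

To find E[X^2], compute M^(2)(0):
M^(1)(t) = 12 e^{t} e^{12 e^{t} - 12}
M^(2)(t) = 144 e^{2 t} e^{12 e^{t} - 12} + 12 e^{t} e^{12 e^{t} - 12}
M^(2)(0) = 156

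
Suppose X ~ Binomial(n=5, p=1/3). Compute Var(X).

For X ~ Binomial(n=5, p=1/3):
Var(X) = \frac{10}{9}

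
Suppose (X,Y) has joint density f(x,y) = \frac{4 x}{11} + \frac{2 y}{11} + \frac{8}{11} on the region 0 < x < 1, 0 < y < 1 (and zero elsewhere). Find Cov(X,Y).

E[XY] = ∫∫ xy × f(x,y) dx dy = \frac{3}{11}
E[X] = \frac{35}{66}
E[Y] = \frac{17}{33}
Cov(X,Y) = E[XY] - E[X]E[Y] = - \frac{1}{2178}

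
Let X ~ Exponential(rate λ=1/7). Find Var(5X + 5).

For X ~ Exponential(rate λ=1/7):
Var(X) = 49
Var(5X + 5) = (5)² × Var(X) = 25 × 49 = 1225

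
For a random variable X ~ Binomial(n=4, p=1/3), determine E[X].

For X ~ Binomial(n=4, p=1/3), the expected value is:
E[X] = \frac{4}{3}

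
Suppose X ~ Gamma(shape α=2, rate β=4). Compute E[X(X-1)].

E[X(X-1)] = E[X² - X] = E[X²] - E[X]
E[X] = \frac{1}{2}
E[X²] = Var(X) + (E[X])² = \frac{1}{8} + (\frac{1}{2})² = \frac{3}{8}
E[X(X-1)] = \frac{3}{8} - \frac{1}{2} = - \frac{1}{8}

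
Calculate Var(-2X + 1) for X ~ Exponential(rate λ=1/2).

For X ~ Exponential(rate λ=1/2):
Var(X) = 4
Var(-2X + 1) = (-2)² × Var(X) = 4 × 4 = 16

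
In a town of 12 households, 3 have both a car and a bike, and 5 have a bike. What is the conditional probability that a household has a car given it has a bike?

P(A ∩ B) = 3/12 = 1/4
P(B) = 5/12
P(A|B) = P(A ∩ B) / P(B) = (1/4) / (5/12) = 3/5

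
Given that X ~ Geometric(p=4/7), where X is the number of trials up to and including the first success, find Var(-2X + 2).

For X ~ Geometric(p=4/7), where X is the number of trials up to and including the first success:
Var(X) = \frac{21}{16}
Var(-2X + 2) = (-2)² × Var(X) = 4 × \frac{21}{16} = \frac{21}{4}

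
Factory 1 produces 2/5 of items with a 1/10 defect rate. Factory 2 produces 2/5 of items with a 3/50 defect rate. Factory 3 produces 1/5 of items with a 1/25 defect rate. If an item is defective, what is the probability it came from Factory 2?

Using Bayes' theorem:
P(F1) = 2/5, P(D|F1) = 1/10
P(F2) = 2/5, P(D|F2) = 3/50
P(F3) = 1/5, P(D|F3) = 1/25
P(D) = P(D|F1)P(F1) + P(D|F2)P(F2) + P(D|F3)P(F3)
     = \frac{9}{125}
P(F2|D) = P(D|F2)P(F2) / P(D)
= \frac{1}{3}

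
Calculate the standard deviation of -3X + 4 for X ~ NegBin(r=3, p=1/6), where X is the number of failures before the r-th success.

For X ~ NegBin(r=3, p=1/6), where X is the number of failures before the r-th success:
Var(X) = 90
SD(X) = √(Var(X)) = √(90) = 3 \sqrt{10}
SD(-3X + 4) = |-3| × SD(X) = 3 × 3 \sqrt{10} = 9 \sqrt{10}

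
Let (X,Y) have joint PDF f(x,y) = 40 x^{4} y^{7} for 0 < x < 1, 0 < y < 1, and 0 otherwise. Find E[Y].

E[Y] = ∫_0^1 ∫_0^1 y × f(x,y) dx dy
= \frac{8}{9}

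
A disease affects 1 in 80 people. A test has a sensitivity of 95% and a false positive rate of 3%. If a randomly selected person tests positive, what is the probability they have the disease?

Let D = the rare event, + = positive/flagged.
P(D) = 1/80
P(+|D) = 95/100 = 19/20
P(+|D') = 3/100
P(+) = P(+|D)P(D) + P(+|D')P(D')
     = \frac{19}{20} × \frac{1}{80} + \frac{3}{100} × \frac{79}{80}
     = \frac{83}{2000}
P(D|+) = P(+|D)P(D)/P(+) = \frac{95}{332}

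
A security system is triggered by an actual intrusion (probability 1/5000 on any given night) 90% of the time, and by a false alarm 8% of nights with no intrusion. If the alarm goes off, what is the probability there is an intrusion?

Let D = the rare event, + = positive/flagged.
P(D) = 1/5000
P(+|D) = 90/100 = 9/10
P(+|D') = 8/100 = 2/25
P(+) = P(+|D)P(D) + P(+|D')P(D')
     = \frac{9}{10} × \frac{1}{5000} + \frac{2}{25} × \frac{4999}{5000}
     = \frac{20041}{250000}
P(D|+) = P(+|D)P(D)/P(+) = \frac{45}{20041}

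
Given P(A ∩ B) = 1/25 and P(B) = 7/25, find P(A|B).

P(A|B) = P(A ∩ B) / P(B)
= (1/25) / (7/25)
= 1/7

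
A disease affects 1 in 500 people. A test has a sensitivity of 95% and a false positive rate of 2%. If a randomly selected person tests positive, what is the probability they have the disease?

Let D = the rare event, + = positive/flagged.
P(D) = 1/500
P(+|D) = 95/100 = 19/20
P(+|D') = 2/100 = 1/50
P(+) = P(+|D)P(D) + P(+|D')P(D')
     = \frac{19}{20} × \frac{1}{500} + \frac{1}{50} × \frac{499}{500}
     = \frac{1093}{50000}
P(D|+) = P(+|D)P(D)/P(+) = \frac{95}{1093}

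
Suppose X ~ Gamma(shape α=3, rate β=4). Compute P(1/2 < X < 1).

P(1/2 < X < 1) = ∫_{1/2}^{1} f(x) dx
where f(x) = 32 x^{2} e^{- 4 x}
= \frac{-13 + 5 e^{2}}{e^{4}}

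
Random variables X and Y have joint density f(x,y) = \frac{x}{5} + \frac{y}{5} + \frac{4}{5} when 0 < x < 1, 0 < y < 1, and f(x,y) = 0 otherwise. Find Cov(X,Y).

E[XY] = ∫∫ xy × f(x,y) dx dy = \frac{4}{15}
E[X] = \frac{31}{60}
E[Y] = \frac{31}{60}
Cov(X,Y) = E[XY] - E[X]E[Y] = - \frac{1}{3600}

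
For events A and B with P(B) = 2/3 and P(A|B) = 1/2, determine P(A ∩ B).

By definition, P(A|B) = P(A ∩ B) / P(B)
So P(A ∩ B) = P(A|B) × P(B)
= 1/2 × 2/3
= 1/3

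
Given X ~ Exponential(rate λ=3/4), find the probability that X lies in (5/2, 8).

P(5/2 < X < 8) = ∫_{5/2}^{8} f(x) dx
where f(x) = \frac{3 e^{- \frac{3 x}{4}}}{4}
= - \frac{1}{e^{6}} + e^{- \frac{15}{8}}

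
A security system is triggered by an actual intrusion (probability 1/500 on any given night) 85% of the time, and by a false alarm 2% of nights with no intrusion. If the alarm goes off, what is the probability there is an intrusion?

Let D = the rare event, + = positive/flagged.
P(D) = 1/500
P(+|D) = 85/100 = 17/20
P(+|D') = 2/100 = 1/50
P(+) = P(+|D)P(D) + P(+|D')P(D')
     = \frac{17}{20} × \frac{1}{500} + \frac{1}{50} × \frac{499}{500}
     = \frac{1083}{50000}
P(D|+) = P(+|D)P(D)/P(+) = \frac{85}{1083}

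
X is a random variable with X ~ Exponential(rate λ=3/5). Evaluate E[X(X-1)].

E[X(X-1)] = E[X² - X] = E[X²] - E[X]
E[X] = \frac{5}{3}
E[X²] = Var(X) + (E[X])² = \frac{25}{9} + (\frac{5}{3})² = \frac{50}{9}
E[X(X-1)] = \frac{50}{9} - \frac{5}{3} = \frac{35}{9}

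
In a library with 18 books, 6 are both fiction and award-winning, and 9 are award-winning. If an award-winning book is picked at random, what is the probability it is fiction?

P(A ∩ B) = 6/18 = 1/3
P(B) = 9/18 = 1/2
P(A|B) = P(A ∩ B) / P(B) = (1/3) / (1/2) = 2/3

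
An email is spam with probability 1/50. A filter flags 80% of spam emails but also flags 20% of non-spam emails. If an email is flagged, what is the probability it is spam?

Let D = the rare event, + = positive/flagged.
P(D) = 1/50
P(+|D) = 80/100 = 4/5
P(+|D') = 20/100 = 1/5
P(+) = P(+|D)P(D) + P(+|D')P(D')
     = \frac{4}{5} × \frac{1}{50} + \frac{1}{5} × \frac{49}{50}
     = \frac{53}{250}
P(D|+) = P(+|D)P(D)/P(+) = \frac{4}{53}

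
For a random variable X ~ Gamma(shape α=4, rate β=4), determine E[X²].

Using the identity E[X²] = Var(X) + (E[X])²:
E[X] = 1
Var(X) = \frac{1}{4}
E[X²] = \frac{1}{4} + (1)²
= \frac{5}{4}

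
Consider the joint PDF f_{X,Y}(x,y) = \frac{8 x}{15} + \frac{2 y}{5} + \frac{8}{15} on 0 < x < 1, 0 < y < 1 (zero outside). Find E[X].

E[X] = ∫_0^1 ∫_0^1 x × f(x,y) dy dx
= ∫_0^1 ∫_0^1 x × (\frac{8 x}{15} + \frac{2 y}{5} + \frac{8}{15}) dy dx
= \frac{49}{90}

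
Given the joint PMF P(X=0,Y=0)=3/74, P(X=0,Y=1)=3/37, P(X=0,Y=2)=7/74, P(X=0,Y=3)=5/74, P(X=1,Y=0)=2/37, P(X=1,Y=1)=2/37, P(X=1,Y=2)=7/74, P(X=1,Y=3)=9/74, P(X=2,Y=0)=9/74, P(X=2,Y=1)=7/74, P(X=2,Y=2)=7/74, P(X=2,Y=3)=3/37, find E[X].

First find marginal of X:
P(X=0) = 21/74
P(X=1) = 12/37
P(X=2) = 29/74
E[X] = 0 × 21/74 + 1 × 12/37 + 2 × 29/74 = 41/37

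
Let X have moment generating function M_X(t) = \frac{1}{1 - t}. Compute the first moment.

To find E[X], compute M^(1)(0):
M^(1)(t) = \frac{1}{\left(1 - t\right)^{2}}
M^(1)(0) = 1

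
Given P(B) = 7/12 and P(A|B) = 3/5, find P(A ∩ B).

By definition, P(A|B) = P(A ∩ B) / P(B)
So P(A ∩ B) = P(A|B) × P(B)
= 3/5 × 7/12
= 7/20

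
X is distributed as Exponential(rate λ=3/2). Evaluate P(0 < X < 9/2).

P(0 < X < 9/2) = ∫_{0}^{9/2} f(x) dx
where f(x) = \frac{3 e^{- \frac{3 x}{2}}}{2}
= 1 - e^{- \frac{27}{4}}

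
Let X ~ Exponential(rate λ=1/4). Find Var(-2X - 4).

For X ~ Exponential(rate λ=1/4):
Var(X) = 16
Var(-2X - 4) = (-2)² × Var(X) = 4 × 16 = 64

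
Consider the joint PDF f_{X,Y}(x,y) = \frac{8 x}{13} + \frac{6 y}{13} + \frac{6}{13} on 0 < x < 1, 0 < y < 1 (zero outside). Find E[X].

E[X] = ∫_0^1 ∫_0^1 x × f(x,y) dy dx
= ∫_0^1 ∫_0^1 x × (\frac{8 x}{13} + \frac{6 y}{13} + \frac{6}{13}) dy dx
= \frac{43}{78}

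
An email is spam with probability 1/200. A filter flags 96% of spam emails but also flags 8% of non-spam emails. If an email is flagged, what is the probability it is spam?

Let D = the rare event, + = positive/flagged.
P(D) = 1/200
P(+|D) = 96/100 = 24/25
P(+|D') = 8/100 = 2/25
P(+) = P(+|D)P(D) + P(+|D')P(D')
     = \frac{24}{25} × \frac{1}{200} + \frac{2}{25} × \frac{199}{200}
     = \frac{211}{2500}
P(D|+) = P(+|D)P(D)/P(+) = \frac{12}{211}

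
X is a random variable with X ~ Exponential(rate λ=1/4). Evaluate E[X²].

Using the identity E[X²] = Var(X) + (E[X])²:
E[X] = 4
Var(X) = 16
E[X²] = 16 + (4)²
= 32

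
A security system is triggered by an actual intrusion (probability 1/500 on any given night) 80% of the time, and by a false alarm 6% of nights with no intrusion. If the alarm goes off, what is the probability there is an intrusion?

Let D = the rare event, + = positive/flagged.
P(D) = 1/500
P(+|D) = 80/100 = 4/5
P(+|D') = 6/100 = 3/50
P(+) = P(+|D)P(D) + P(+|D')P(D')
     = \frac{4}{5} × \frac{1}{500} + \frac{3}{50} × \frac{499}{500}
     = \frac{1537}{25000}
P(D|+) = P(+|D)P(D)/P(+) = \frac{40}{1537}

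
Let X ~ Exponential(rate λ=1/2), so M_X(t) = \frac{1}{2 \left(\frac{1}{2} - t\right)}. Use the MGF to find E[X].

To find E[X], compute M^(1)(0):
M^(1)(t) = \frac{1}{2 \left(\frac{1}{2} - t\right)^{2}}
M^(1)(0) = 2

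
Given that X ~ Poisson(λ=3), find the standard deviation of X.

For X ~ Poisson(λ=3):
Var(X) = 3
SD(X) = √(Var(X)) = √(3) = \sqrt{3}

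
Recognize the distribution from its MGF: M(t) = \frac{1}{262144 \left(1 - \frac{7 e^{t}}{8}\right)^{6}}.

The MGF M(t) = \frac{1}{262144 \left(1 - \frac{7 e^{t}}{8}\right)^{6}} is the standard form for the NegativeBinomial distribution.
Comparing with the known MGF formula identifies: NegBin(r=6, p=1/8), X = failures before r-th success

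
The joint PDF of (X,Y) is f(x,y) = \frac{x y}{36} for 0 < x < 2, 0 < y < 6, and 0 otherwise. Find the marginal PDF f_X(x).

f_X(x) = ∫_0^6 f(x,y) dy
= ∫_0^6 \frac{x y}{36} dy
= \frac{x}{2} for 0 < x < 2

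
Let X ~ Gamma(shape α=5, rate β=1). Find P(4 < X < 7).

P(4 < X < 7) = ∫_{4}^{7} f(x) dx
where f(x) = \frac{x^{4} e^{- x}}{24}
= \frac{-4553 + 824 e^{3}}{24 e^{7}}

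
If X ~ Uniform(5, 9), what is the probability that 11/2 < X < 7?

P(11/2 < X < 7) = ∫_{11/2}^{7} f(x) dx
where f(x) = \frac{1}{4}
= \frac{3}{8}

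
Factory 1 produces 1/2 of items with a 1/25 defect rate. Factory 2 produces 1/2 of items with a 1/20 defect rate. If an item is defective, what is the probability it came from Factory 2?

Using Bayes' theorem:
P(F1) = 1/2, P(D|F1) = 1/25
P(F2) = 1/2, P(D|F2) = 1/20
P(D) = P(D|F1)P(F1) + P(D|F2)P(F2)
     = \frac{9}{200}
P(F2|D) = P(D|F2)P(F2) / P(D)
= \frac{5}{9}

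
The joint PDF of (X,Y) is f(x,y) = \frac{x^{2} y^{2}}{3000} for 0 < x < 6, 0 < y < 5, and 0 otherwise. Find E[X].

f_X(x) = ∫_0^5 \frac{x^{2} y^{2}}{3000} dy = \frac{x^{2}}{72}
E[X] = ∫_0^6 x × (\frac{x^{2}}{72}) dx = \frac{9}{2}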